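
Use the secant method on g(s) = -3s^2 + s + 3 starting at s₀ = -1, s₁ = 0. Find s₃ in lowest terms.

-12/13

g(-1) = -1, g(0) = 3. s₂ = 0 - 3·(0 - (-1))/(3 - (-1)) = -3/4.
g(0) = 3, g(-3/4) = 9/16. s₃ = (-3/4) - (9/16)·((-3/4) - 0)/((9/16) - 3) = -12/13.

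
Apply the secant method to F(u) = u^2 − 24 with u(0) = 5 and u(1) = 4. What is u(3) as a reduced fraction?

F(5) = 1, F(4) = −8. u(2) = 4 − (−8)·(4 − 5)/((−8) − 1) = 44/9.
F(4) = −8, F(44/9) = −8/81. u(3) = (44/9) − (−8/81)·((44/9) − 4)/((−8/81) − (−8)) = 49/10.

49/10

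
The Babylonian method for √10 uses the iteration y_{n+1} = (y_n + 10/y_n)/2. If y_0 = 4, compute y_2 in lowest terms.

y_1 = (4 + 10/4)/2 = 13/4.
y_2 = (13/4 + 10/(13/4))/2 = 329/104.

329/104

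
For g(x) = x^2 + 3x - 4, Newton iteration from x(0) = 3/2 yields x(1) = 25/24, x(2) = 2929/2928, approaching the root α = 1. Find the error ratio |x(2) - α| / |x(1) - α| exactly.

1/122

x(1) - α = 25/24 - 1 = 1/24, so |x(1) - α| = 1/24.
x(2) - α = 2929/2928 - 1 = 1/2928, so |x(2) - α| = 1/2928.
Ratio = (1/2928) / (1/24) = 1/122.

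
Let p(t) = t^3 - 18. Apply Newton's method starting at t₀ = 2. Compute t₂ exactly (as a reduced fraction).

p'(t) = 3t^2.
p(2) = -10, p'(2) = 12, so t₁ = 2 - (-10)/12 = 17/6.
p(17/6) = 1025/216, p'(17/6) = 289/12, so t₂ = (17/6) - (1025/216)/(289/12) = 6857/2601.

6857/2601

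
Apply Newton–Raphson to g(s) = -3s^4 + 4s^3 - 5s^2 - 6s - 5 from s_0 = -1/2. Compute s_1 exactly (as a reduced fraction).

5/8

g'(s) = -12s^3 + 12s^2 - 10s - 6.
g(-1/2) = -63/16, g'(-1/2) = 7/2, so s_1 = (-1/2) - (-63/16)/(7/2) = 5/8.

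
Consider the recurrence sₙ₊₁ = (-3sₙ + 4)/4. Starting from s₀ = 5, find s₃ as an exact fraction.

-83/64

s₁ = (-3·5 + 4)/4 = -11/4.
s₂ = (-3·(-11/4) + 4)/4 = 49/16.
s₃ = (-3·(49/16) + 4)/4 = -83/64.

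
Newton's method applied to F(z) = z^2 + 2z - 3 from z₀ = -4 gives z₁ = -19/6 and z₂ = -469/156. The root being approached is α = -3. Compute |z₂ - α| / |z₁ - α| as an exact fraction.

1/26

z₁ - α = -19/6 - (-3) = -19/6 + 3 = -1/6, so |z₁ - α| = 1/6.
z₂ - α = -469/156 - (-3) = -469/156 + 3 = -1/156, so |z₂ - α| = 1/156.
Ratio = (1/156) / (1/6) = 1/26.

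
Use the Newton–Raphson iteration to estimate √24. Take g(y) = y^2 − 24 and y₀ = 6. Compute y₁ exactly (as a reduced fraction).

5

g'(y) = 2y.
g(6) = 12, g'(6) = 12, so y₁ = 6 − 12/12 = 5.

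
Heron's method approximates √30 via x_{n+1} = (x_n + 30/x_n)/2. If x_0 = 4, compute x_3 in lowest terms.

x_1 = (4 + 30/4)/2 = 23/4.
x_2 = (23/4 + 30/(23/4))/2 = 1009/184.
x_3 = (1009/184 + 30/(1009/184))/2 = 2033761/371312.

2033761/371312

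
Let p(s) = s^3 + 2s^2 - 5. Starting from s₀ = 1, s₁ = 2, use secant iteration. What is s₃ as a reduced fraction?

2855/2357

p(1) = -2, p(2) = 11. s₂ = 2 - 11·(2 - 1)/(11 - (-2)) = 15/13.
p(2) = 11, p(15/13) = -1760/2197. s₃ = (15/13) - (-1760/2197)·((15/13) - 2)/((-1760/2197) - 11) = 2855/2357.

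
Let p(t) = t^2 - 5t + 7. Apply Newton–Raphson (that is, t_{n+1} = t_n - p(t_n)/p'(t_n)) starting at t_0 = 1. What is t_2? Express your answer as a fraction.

p'(t) = 2t - 5.
p(1) = 3, p'(1) = -3, so t_1 = 1 - 3/(-3) = 2.
p(2) = 1, p'(2) = -1, so t_2 = 2 - 1/(-1) = 3.

3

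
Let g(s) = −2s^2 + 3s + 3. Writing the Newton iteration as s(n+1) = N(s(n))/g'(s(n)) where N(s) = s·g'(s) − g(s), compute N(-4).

−35

g'(s) = −4s + 3.
N(s) = s·g'(s) − g(s) = s·(−4s + 3) − (−2s^2 + 3s + 3) = −2s^2 − 3.
N(-4) = −35.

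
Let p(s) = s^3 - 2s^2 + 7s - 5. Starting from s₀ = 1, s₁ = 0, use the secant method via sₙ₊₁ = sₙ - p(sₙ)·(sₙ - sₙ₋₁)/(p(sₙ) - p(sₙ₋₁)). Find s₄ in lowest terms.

8080920/9744193

p(1) = 1, p(0) = -5. s₂ = 0 - (-5)·(0 - 1)/((-5) - 1) = 5/6.
p(0) = -5, p(5/6) = 5/216. s₃ = (5/6) - (5/216)·((5/6) - 0)/((5/216) - (-5)) = 180/217.
p(5/6) = 5/216, p(180/217) = 10975/10218313. s₄ = (180/217) - (10975/10218313)·((180/217) - (5/6))/((10975/10218313) - (5/216)) = 8080920/9744193.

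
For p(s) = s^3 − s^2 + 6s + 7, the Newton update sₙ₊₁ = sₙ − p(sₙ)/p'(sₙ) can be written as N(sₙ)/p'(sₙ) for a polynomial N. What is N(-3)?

p'(s) = 3s^2 − 2s + 6.
N(s) = s·p'(s) − p(s) = s·(3s^2 − 2s + 6) − (s^3 − s^2 + 6s + 7) = 2s^3 − s^2 − 7.
N(-3) = −70.

−70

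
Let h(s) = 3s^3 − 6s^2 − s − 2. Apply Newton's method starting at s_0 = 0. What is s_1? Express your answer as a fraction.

−2

h'(s) = 9s^2 − 12s − 1.
h(0) = −2, h'(0) = −1, so s_1 = 0 − (−2)/(−1) = −2.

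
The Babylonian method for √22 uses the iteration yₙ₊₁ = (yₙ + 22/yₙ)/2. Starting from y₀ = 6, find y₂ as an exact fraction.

1633/348

y₁ = (6 + 22/6)/2 = 29/6.
y₂ = (29/6 + 22/(29/6))/2 = 1633/348.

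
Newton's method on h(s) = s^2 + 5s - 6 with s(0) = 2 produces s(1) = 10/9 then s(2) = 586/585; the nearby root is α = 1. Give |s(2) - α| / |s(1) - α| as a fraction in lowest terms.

s(1) - α = 10/9 - 1 = 1/9, so |s(1) - α| = 1/9.
s(2) - α = 586/585 - 1 = 1/585, so |s(2) - α| = 1/585.
Ratio = (1/585) / (1/9) = 1/65.

1/65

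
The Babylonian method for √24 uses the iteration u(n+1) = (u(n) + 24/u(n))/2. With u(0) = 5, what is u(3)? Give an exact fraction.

46099201/9409960

u(1) = (5 + 24/5)/2 = 49/10.
u(2) = (49/10 + 24/(49/10))/2 = 4801/980.
u(3) = (4801/980 + 24/(4801/980))/2 = 46099201/9409960.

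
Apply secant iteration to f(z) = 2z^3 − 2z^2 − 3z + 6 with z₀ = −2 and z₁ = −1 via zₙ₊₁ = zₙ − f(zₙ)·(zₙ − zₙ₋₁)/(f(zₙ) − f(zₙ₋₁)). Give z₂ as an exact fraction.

−22/17

f(−2) = −12, f(−1) = 5. z₂ = (−1) − 5·((−1) − (−2))/(5 − (−12)) = −22/17.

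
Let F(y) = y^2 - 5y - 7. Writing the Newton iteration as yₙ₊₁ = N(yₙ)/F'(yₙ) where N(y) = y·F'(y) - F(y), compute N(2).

11

F'(y) = 2y - 5.
N(y) = y·F'(y) - F(y) = y·(2y - 5) - (y^2 - 5y - 7) = y^2 + 7.
N(2) = 11.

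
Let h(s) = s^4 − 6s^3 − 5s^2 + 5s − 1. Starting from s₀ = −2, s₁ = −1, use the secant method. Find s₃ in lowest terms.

h(−2) = 33, h(−1) = −4. s₂ = (−1) − (−4)·((−1) − (−2))/((−4) − 33) = −41/37.
h(−1) = −4, h(−41/37) = −5638248/1874161. s₃ = (−41/37) − (−5638248/1874161)·((−41/37) − (−1))/((−5638248/1874161) − (−4)) = −667211/464599.

−667211/464599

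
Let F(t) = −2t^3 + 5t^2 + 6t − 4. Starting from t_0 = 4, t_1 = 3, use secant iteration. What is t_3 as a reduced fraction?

70836/21797

F(4) = −28, F(3) = 5. t_2 = 3 − 5·(3 − 4)/(5 − (−28)) = 104/33.
F(3) = 5, F(104/33) = 70700/35937. t_3 = (104/33) − (70700/35937)·((104/33) − 3)/((70700/35937) − 5) = 70836/21797.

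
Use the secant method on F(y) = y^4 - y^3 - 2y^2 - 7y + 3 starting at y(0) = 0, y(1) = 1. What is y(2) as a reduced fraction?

1/3

F(0) = 3, F(1) = -6. y(2) = 1 - (-6)·(1 - 0)/((-6) - 3) = 1/3.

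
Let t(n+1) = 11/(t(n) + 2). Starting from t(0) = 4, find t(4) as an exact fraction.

t(1) = 11/(4 + 2) = 11/6.
t(2) = 11/(11/6 + 2) = 66/23.
t(3) = 11/(66/23 + 2) = 253/112.
t(4) = 11/(253/112 + 2) = 1232/477.

1232/477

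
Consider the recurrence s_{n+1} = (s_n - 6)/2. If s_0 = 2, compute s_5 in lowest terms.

s_1 = (2 - 6)/2 = -2.
s_2 = ((-2) - 6)/2 = -4.
s_3 = ((-4) - 6)/2 = -5.
s_4 = ((-5) - 6)/2 = -11/2.
s_5 = ((-11/2) - 6)/2 = -23/4.

-23/4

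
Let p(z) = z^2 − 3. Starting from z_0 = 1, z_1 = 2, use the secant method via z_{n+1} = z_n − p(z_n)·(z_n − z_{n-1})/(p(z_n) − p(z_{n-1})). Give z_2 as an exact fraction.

5/3

p(1) = −2, p(2) = 1. z_2 = 2 − 1·(2 − 1)/(1 − (−2)) = 5/3.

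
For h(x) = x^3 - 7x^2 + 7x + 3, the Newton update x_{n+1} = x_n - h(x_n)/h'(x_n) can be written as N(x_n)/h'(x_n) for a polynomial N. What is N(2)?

-15

h'(x) = 3x^2 - 14x + 7.
N(x) = x·h'(x) - h(x) = x·(3x^2 - 14x + 7) - (x^3 - 7x^2 + 7x + 3) = 2x^3 - 7x^2 - 3.
N(2) = -15.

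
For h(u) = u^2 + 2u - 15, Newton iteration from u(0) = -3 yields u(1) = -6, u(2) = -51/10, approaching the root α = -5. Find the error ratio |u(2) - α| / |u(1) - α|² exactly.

1/10

u(1) - α = -6 - (-5) = -6 + 5 = -1, so |u(1) - α| = 1.
u(2) - α = -51/10 - (-5) = -51/10 + 5 = -1/10, so |u(2) - α| = 1/10.
|u(1) - α|² = 1.
Ratio = (1/10) / 1 = 1/10.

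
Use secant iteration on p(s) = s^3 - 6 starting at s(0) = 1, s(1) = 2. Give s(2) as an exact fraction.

p(1) = -5, p(2) = 2. s(2) = 2 - 2·(2 - 1)/(2 - (-5)) = 12/7.

12/7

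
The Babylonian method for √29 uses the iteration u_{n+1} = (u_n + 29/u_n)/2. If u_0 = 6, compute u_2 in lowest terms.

8401/1560

u_1 = (6 + 29/6)/2 = 65/12.
u_2 = (65/12 + 29/(65/12))/2 = 8401/1560.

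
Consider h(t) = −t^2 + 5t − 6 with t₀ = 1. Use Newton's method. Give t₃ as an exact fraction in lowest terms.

509/255

h'(t) = −2t + 5.
h(1) = −2, h'(1) = 3, so t₁ = 1 − (−2)/3 = 5/3.
h(5/3) = −4/9, h'(5/3) = 5/3, so t₂ = (5/3) − (−4/9)/(5/3) = 29/15.
h(29/15) = −16/225, h'(29/15) = 17/15, so t₃ = (29/15) − (−16/225)/(17/15) = 509/255.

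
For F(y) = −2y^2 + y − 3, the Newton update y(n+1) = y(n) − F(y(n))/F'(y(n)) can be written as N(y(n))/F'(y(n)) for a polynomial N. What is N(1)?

F'(y) = −4y + 1.
N(y) = y·F'(y) − F(y) = y·(−4y + 1) − (−2y^2 + y − 3) = −2y^2 + 3.
N(1) = 1.

1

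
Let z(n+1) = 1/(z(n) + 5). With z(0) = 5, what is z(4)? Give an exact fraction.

265/1376

z(1) = 1/(5 + 5) = 1/10.
z(2) = 1/(1/10 + 5) = 10/51.
z(3) = 1/(10/51 + 5) = 51/265.
z(4) = 1/(51/265 + 5) = 265/1376.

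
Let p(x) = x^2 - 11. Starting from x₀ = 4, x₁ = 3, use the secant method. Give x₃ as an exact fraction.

p(4) = 5, p(3) = -2. x₂ = 3 - (-2)·(3 - 4)/((-2) - 5) = 23/7.
p(3) = -2, p(23/7) = -10/49. x₃ = (23/7) - (-10/49)·((23/7) - 3)/((-10/49) - (-2)) = 73/22.

73/22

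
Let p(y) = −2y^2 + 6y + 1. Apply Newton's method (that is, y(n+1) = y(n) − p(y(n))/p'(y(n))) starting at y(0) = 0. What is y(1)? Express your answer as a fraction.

p'(y) = −4y + 6.
p(0) = 1, p'(0) = 6, so y(1) = 0 − 1/6 = −1/6.

−1/6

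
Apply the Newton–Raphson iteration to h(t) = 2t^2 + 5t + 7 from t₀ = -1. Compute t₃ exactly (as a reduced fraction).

-2123/1455

h'(t) = 4t + 5.
h(-1) = 4, h'(-1) = 1, so t₁ = (-1) - 4/1 = -5.
h(-5) = 32, h'(-5) = -15, so t₂ = (-5) - 32/(-15) = -43/15.
h(-43/15) = 2048/225, h'(-43/15) = -97/15, so t₃ = (-43/15) - (2048/225)/(-97/15) = -2123/1455.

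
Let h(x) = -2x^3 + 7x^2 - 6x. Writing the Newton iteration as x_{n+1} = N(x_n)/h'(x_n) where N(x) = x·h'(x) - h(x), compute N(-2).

60

h'(x) = -6x^2 + 14x - 6.
N(x) = x·h'(x) - h(x) = x·(-6x^2 + 14x - 6) - (-2x^3 + 7x^2 - 6x) = -4x^3 + 7x^2.
N(-2) = 60.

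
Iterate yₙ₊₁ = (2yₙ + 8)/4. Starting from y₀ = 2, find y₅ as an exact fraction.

y₁ = (2·2 + 8)/4 = 3.
y₂ = (2·3 + 8)/4 = 7/2.
y₃ = (2·(7/2) + 8)/4 = 15/4.
y₄ = (2·(15/4) + 8)/4 = 31/8.
y₅ = (2·(31/8) + 8)/4 = 63/16.

63/16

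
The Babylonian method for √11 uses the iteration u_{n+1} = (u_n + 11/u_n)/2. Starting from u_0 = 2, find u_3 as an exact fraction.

319201/96240

u_1 = (2 + 11/2)/2 = 15/4.
u_2 = (15/4 + 11/(15/4))/2 = 401/120.
u_3 = (401/120 + 11/(401/120))/2 = 319201/96240.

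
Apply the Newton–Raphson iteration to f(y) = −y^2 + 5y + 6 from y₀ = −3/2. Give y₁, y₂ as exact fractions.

y₁ = −33/32, y₂ = −7233/7232

f'(y) = −2y + 5.
f(−3/2) = −15/4, f'(−3/2) = 8, so y₁ = (−3/2) − (−15/4)/8 = −33/32.
f(−33/32) = −225/1024, f'(−33/32) = 113/16, so y₂ = (−33/32) − (−225/1024)/(113/16) = −7233/7232.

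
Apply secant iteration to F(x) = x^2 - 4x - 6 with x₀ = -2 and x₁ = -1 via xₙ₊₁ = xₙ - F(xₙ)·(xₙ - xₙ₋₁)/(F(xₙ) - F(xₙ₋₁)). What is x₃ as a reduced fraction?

F(-2) = 6, F(-1) = -1. x₂ = (-1) - (-1)·((-1) - (-2))/((-1) - 6) = -8/7.
F(-1) = -1, F(-8/7) = -6/49. x₃ = (-8/7) - (-6/49)·((-8/7) - (-1))/((-6/49) - (-1)) = -50/43.

-50/43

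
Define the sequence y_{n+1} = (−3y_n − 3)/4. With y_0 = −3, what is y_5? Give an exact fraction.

y_1 = (−3·(−3) − 3)/4 = 3/2.
y_2 = (−3·(3/2) − 3)/4 = −15/8.
y_3 = (−3·(−15/8) − 3)/4 = 21/32.
y_4 = (−3·(21/32) − 3)/4 = −159/128.
y_5 = (−3·(−159/128) − 3)/4 = 93/512.

93/512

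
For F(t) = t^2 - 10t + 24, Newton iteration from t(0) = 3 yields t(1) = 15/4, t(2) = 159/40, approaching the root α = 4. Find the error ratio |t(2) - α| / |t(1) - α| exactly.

1/10

t(1) - α = 15/4 - 4 = -1/4, so |t(1) - α| = 1/4.
t(2) - α = 159/40 - 4 = -1/40, so |t(2) - α| = 1/40.
Ratio = (1/40) / (1/4) = 1/10.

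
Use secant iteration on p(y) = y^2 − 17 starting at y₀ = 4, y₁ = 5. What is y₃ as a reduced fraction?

p(4) = −1, p(5) = 8. y₂ = 5 − 8·(5 − 4)/(8 − (−1)) = 37/9.
p(5) = 8, p(37/9) = −8/81. y₃ = (37/9) − (−8/81)·((37/9) − 5)/((−8/81) − 8) = 169/41.

169/41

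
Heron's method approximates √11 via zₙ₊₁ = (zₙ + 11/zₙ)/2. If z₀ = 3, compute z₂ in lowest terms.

z₁ = (3 + 11/3)/2 = 10/3.
z₂ = (10/3 + 11/(10/3))/2 = 199/60.

199/60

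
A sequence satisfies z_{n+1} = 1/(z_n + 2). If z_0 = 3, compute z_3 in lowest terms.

z_1 = 1/(3 + 2) = 1/5.
z_2 = 1/(1/5 + 2) = 5/11.
z_3 = 1/(5/11 + 2) = 11/27.

11/27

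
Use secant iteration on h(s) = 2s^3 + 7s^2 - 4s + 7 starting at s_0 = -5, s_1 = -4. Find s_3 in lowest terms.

-483347/115543

h(-5) = -48, h(-4) = 7. s_2 = (-4) - 7·((-4) - (-5))/(7 - (-48)) = -227/55.
h(-4) = 7, h(-227/55) = 355824/166375. s_3 = (-227/55) - (355824/166375)·((-227/55) - (-4))/((355824/166375) - 7) = -483347/115543.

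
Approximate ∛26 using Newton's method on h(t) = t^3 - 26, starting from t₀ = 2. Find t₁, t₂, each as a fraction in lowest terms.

h'(t) = 3t^2.
h(2) = -18, h'(2) = 12, so t₁ = 2 - (-18)/12 = 7/2.
h(7/2) = 135/8, h'(7/2) = 147/4, so t₂ = (7/2) - (135/8)/(147/4) = 149/49.

t₁ = 7/2, t₂ = 149/49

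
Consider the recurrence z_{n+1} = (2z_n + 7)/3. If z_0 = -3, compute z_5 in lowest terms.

1381/243

z_1 = (2·(-3) + 7)/3 = 1/3.
z_2 = (2·(1/3) + 7)/3 = 23/9.
z_3 = (2·(23/9) + 7)/3 = 109/27.
z_4 = (2·(109/27) + 7)/3 = 407/81.
z_5 = (2·(407/81) + 7)/3 = 1381/243.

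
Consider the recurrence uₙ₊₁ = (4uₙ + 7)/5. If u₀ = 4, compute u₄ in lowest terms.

3607/625

u₁ = (4·4 + 7)/5 = 23/5.
u₂ = (4·(23/5) + 7)/5 = 127/25.
u₃ = (4·(127/25) + 7)/5 = 683/125.
u₄ = (4·(683/125) + 7)/5 = 3607/625.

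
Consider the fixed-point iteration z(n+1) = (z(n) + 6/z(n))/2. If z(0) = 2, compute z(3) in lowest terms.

4801/1960

z(1) = (2 + 6/2)/2 = 5/2.
z(2) = (5/2 + 6/(5/2))/2 = 49/20.
z(3) = (49/20 + 6/(49/20))/2 = 4801/1960.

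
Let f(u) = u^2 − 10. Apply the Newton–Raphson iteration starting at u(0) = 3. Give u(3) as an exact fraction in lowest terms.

f'(u) = 2u.
f(3) = −1, f'(3) = 6, so u(1) = 3 − (−1)/6 = 19/6.
f(19/6) = 1/36, f'(19/6) = 19/3, so u(2) = (19/6) − (1/36)/(19/3) = 721/228.
f(721/228) = 1/51984, f'(721/228) = 721/114, so u(3) = (721/228) − (1/51984)/(721/114) = 1039681/328776.

1039681/328776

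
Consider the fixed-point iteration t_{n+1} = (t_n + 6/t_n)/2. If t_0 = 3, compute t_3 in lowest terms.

t_1 = (3 + 6/3)/2 = 5/2.
t_2 = (5/2 + 6/(5/2))/2 = 49/20.
t_3 = (49/20 + 6/(49/20))/2 = 4801/1960.

4801/1960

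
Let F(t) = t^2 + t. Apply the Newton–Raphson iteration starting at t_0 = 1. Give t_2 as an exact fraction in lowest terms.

F'(t) = 2t + 1.
F(1) = 2, F'(1) = 3, so t_1 = 1 − 2/3 = 1/3.
F(1/3) = 4/9, F'(1/3) = 5/3, so t_2 = (1/3) − (4/9)/(5/3) = 1/15.

1/15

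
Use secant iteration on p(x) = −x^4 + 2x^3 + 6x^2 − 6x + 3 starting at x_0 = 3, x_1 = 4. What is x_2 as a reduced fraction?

207/65

p(3) = 12, p(4) = −53. x_2 = 4 − (−53)·(4 − 3)/((−53) − 12) = 207/65.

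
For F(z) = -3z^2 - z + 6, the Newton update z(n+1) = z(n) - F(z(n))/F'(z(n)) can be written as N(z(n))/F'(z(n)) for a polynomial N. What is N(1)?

-9

F'(z) = -6z - 1.
N(z) = z·F'(z) - F(z) = z·(-6z - 1) - (-3z^2 - z + 6) = -3z^2 - 6.
N(1) = -9.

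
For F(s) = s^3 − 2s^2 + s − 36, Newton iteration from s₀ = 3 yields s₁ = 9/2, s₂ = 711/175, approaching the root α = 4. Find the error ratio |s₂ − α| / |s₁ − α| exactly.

22/175

s₁ − α = 9/2 − 4 = 1/2, so |s₁ − α| = 1/2.
s₂ − α = 711/175 − 4 = 11/175, so |s₂ − α| = 11/175.
Ratio = (11/175) / (1/2) = 22/175.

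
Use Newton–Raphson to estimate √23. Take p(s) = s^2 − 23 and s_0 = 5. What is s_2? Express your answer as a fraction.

1151/240

p'(s) = 2s.
p(5) = 2, p'(5) = 10, so s_1 = 5 − 2/10 = 24/5.
p(24/5) = 1/25, p'(24/5) = 48/5, so s_2 = (24/5) − (1/25)/(48/5) = 1151/240.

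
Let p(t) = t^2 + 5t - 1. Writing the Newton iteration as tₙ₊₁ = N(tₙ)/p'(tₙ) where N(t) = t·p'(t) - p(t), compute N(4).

p'(t) = 2t + 5.
N(t) = t·p'(t) - p(t) = t·(2t + 5) - (t^2 + 5t - 1) = t^2 + 1.
N(4) = 17.

17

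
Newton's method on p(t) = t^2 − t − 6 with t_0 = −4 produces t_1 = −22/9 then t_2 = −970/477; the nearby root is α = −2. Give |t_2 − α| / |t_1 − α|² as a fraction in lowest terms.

9/53

t_1 − α = −22/9 − (−2) = −22/9 + 2 = −4/9, so |t_1 − α| = 4/9.
t_2 − α = −970/477 − (−2) = −970/477 + 2 = −16/477, so |t_2 − α| = 16/477.
|t_1 − α|² = 16/81.
Ratio = (16/477) / (16/81) = 9/53.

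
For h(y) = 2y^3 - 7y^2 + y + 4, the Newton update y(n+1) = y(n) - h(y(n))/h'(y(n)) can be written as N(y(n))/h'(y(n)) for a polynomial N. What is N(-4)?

h'(y) = 6y^2 - 14y + 1.
N(y) = y·h'(y) - h(y) = y·(6y^2 - 14y + 1) - (2y^3 - 7y^2 + y + 4) = 4y^3 - 7y^2 - 4.
N(-4) = -372.

-372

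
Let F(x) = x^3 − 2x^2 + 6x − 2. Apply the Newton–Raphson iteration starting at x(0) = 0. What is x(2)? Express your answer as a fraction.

F'(x) = 3x^2 − 4x + 6.
F(0) = −2, F'(0) = 6, so x(1) = 0 − (−2)/6 = 1/3.
F(1/3) = −5/27, F'(1/3) = 5, so x(2) = (1/3) − (−5/27)/5 = 10/27.

10/27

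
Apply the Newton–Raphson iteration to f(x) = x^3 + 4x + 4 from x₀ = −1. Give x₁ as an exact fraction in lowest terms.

f'(x) = 3x^2 + 4.
f(−1) = −1, f'(−1) = 7, so x₁ = (−1) − (−1)/7 = −6/7.

−6/7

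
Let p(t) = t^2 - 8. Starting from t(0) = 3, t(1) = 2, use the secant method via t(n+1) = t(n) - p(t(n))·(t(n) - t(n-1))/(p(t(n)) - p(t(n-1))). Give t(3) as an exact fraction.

p(3) = 1, p(2) = -4. t(2) = 2 - (-4)·(2 - 3)/((-4) - 1) = 14/5.
p(2) = -4, p(14/5) = -4/25. t(3) = (14/5) - (-4/25)·((14/5) - 2)/((-4/25) - (-4)) = 17/6.

17/6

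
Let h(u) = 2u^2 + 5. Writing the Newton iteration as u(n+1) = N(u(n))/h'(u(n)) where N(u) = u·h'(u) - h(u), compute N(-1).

h'(u) = 4u.
N(u) = u·h'(u) - h(u) = u·(4u) - (2u^2 + 5) = 2u^2 - 5.
N(-1) = -3.

-3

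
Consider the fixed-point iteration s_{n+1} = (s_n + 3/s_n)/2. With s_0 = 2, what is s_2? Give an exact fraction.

97/56

s_1 = (2 + 3/2)/2 = 7/4.
s_2 = (7/4 + 3/(7/4))/2 = 97/56.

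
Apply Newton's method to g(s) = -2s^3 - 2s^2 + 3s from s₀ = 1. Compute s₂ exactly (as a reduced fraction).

g'(s) = -6s^2 - 4s + 3.
g(1) = -1, g'(1) = -7, so s₁ = 1 - (-1)/(-7) = 6/7.
g(6/7) = -54/343, g'(6/7) = -237/49, so s₂ = (6/7) - (-54/343)/(-237/49) = 456/553.

456/553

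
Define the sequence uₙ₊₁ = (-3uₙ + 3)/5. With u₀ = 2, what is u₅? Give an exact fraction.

777/3125

u₁ = (-3·2 + 3)/5 = -3/5.
u₂ = (-3·(-3/5) + 3)/5 = 24/25.
u₃ = (-3·(24/25) + 3)/5 = 3/125.
u₄ = (-3·(3/125) + 3)/5 = 366/625.
u₅ = (-3·(366/625) + 3)/5 = 777/3125.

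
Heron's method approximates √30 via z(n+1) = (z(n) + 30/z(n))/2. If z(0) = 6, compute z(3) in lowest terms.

116161/21208

z(1) = (6 + 30/6)/2 = 11/2.
z(2) = (11/2 + 30/(11/2))/2 = 241/44.
z(3) = (241/44 + 30/(241/44))/2 = 116161/21208.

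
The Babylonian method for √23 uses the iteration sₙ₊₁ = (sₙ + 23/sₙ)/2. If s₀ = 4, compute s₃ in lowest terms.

s₁ = (4 + 23/4)/2 = 39/8.
s₂ = (39/8 + 23/(39/8))/2 = 2993/624.
s₃ = (2993/624 + 23/(2993/624))/2 = 17913697/3735264.

17913697/3735264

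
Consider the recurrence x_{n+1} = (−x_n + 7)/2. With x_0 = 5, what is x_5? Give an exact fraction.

9/4

x_1 = (−5 + 7)/2 = 1.
x_2 = (−1 + 7)/2 = 3.
x_3 = (−3 + 7)/2 = 2.
x_4 = (−2 + 7)/2 = 5/2.
x_5 = (−(5/2) + 7)/2 = 9/4.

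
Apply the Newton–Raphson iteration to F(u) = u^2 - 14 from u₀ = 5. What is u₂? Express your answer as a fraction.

2921/780

F'(u) = 2u.
F(5) = 11, F'(5) = 10, so u₁ = 5 - 11/10 = 39/10.
F(39/10) = 121/100, F'(39/10) = 39/5, so u₂ = (39/10) - (121/100)/(39/5) = 2921/780.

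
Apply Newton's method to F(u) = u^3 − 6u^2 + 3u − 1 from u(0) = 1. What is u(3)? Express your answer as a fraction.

677/1242

F'(u) = 3u^2 − 12u + 3.
F(1) = −3, F'(1) = −6, so u(1) = 1 − (−3)/(−6) = 1/2.
F(1/2) = −7/8, F'(1/2) = −9/4, so u(2) = (1/2) − (−7/8)/(−9/4) = 1/9.
F(1/9) = −539/729, F'(1/9) = 46/27, so u(3) = (1/9) − (−539/729)/(46/27) = 677/1242.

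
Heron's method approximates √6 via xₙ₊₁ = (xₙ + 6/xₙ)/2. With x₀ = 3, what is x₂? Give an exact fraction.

x₁ = (3 + 6/3)/2 = 5/2.
x₂ = (5/2 + 6/(5/2))/2 = 49/20.

49/20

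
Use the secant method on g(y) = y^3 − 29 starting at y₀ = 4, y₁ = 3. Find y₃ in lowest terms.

g(4) = 35, g(3) = −2. y₂ = 3 − (−2)·(3 − 4)/((−2) − 35) = 113/37.
g(3) = −2, g(113/37) = −26040/50653. y₃ = (113/37) − (−26040/50653)·((113/37) − 3)/((−26040/50653) − (−2)) = 115637/37633.

115637/37633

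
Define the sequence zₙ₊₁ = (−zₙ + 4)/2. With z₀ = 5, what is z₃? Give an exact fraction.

z₁ = (−5 + 4)/2 = −1/2.
z₂ = (−(−1/2) + 4)/2 = 9/4.
z₃ = (−(9/4) + 4)/2 = 7/8.

7/8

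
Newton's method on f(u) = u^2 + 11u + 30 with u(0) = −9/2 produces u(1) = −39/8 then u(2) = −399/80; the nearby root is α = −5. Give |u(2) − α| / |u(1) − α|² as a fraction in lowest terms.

4/5

u(1) − α = −39/8 − (−5) = −39/8 + 5 = 1/8, so |u(1) − α| = 1/8.
u(2) − α = −399/80 − (−5) = −399/80 + 5 = 1/80, so |u(2) − α| = 1/80.
|u(1) − α|² = 1/64.
Ratio = (1/80) / (1/64) = 4/5.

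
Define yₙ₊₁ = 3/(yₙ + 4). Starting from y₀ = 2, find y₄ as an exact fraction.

42/65

y₁ = 3/(2 + 4) = 1/2.
y₂ = 3/(1/2 + 4) = 2/3.
y₃ = 3/(2/3 + 4) = 9/14.
y₄ = 3/(9/14 + 4) = 42/65.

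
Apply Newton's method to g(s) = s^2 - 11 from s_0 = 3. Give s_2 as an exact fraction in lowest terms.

199/60

g'(s) = 2s.
g(3) = -2, g'(3) = 6, so s_1 = 3 - (-2)/6 = 10/3.
g(10/3) = 1/9, g'(10/3) = 20/3, so s_2 = (10/3) - (1/9)/(20/3) = 199/60.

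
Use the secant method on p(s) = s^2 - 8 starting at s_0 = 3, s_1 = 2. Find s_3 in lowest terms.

p(3) = 1, p(2) = -4. s_2 = 2 - (-4)·(2 - 3)/((-4) - 1) = 14/5.
p(2) = -4, p(14/5) = -4/25. s_3 = (14/5) - (-4/25)·((14/5) - 2)/((-4/25) - (-4)) = 17/6.

17/6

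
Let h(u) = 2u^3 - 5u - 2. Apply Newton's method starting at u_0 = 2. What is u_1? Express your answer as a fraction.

h'(u) = 6u^2 - 5.
h(2) = 4, h'(2) = 19, so u_1 = 2 - 4/19 = 34/19.

34/19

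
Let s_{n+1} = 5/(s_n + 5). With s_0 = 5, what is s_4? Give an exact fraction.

65/76

s_1 = 5/(5 + 5) = 1/2.
s_2 = 5/(1/2 + 5) = 10/11.
s_3 = 5/(10/11 + 5) = 11/13.
s_4 = 5/(11/13 + 5) = 65/76.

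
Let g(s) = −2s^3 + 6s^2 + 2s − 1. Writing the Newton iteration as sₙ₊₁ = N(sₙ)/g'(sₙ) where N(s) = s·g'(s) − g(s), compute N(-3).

163

g'(s) = −6s^2 + 12s + 2.
N(s) = s·g'(s) − g(s) = s·(−6s^2 + 12s + 2) − (−2s^3 + 6s^2 + 2s − 1) = −4s^3 + 6s^2 + 1.
N(-3) = 163.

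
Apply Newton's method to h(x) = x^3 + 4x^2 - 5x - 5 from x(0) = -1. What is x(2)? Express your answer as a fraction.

-3137/4565

h'(x) = 3x^2 + 8x - 5.
h(-1) = 3, h'(-1) = -10, so x(1) = (-1) - 3/(-10) = -7/10.
h(-7/10) = 117/1000, h'(-7/10) = -913/100, so x(2) = (-7/10) - (117/1000)/(-913/100) = -3137/4565.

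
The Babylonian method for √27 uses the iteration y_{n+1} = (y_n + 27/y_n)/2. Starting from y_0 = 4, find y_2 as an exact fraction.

3577/688

y_1 = (4 + 27/4)/2 = 43/8.
y_2 = (43/8 + 27/(43/8))/2 = 3577/688.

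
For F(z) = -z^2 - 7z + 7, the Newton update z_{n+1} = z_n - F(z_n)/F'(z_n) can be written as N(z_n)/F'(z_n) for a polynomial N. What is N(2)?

F'(z) = -2z - 7.
N(z) = z·F'(z) - F(z) = z·(-2z - 7) - (-z^2 - 7z + 7) = -z^2 - 7.
N(2) = -11.

-11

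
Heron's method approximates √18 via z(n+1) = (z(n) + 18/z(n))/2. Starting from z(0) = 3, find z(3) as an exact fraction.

577/136

z(1) = (3 + 18/3)/2 = 9/2.
z(2) = (9/2 + 18/(9/2))/2 = 17/4.
z(3) = (17/4 + 18/(17/4))/2 = 577/136.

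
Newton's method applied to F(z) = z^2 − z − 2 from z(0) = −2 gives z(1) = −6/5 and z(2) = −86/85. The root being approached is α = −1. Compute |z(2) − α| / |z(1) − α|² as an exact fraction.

z(1) − α = −6/5 − (−1) = −6/5 + 1 = −1/5, so |z(1) − α| = 1/5.
z(2) − α = −86/85 − (−1) = −86/85 + 1 = −1/85, so |z(2) − α| = 1/85.
|z(1) − α|² = 1/25.
Ratio = (1/85) / (1/25) = 5/17.

5/17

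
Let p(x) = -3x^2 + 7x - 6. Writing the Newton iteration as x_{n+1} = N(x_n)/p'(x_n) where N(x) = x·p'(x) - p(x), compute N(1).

p'(x) = -6x + 7.
N(x) = x·p'(x) - p(x) = x·(-6x + 7) - (-3x^2 + 7x - 6) = -3x^2 + 6.
N(1) = 3.

3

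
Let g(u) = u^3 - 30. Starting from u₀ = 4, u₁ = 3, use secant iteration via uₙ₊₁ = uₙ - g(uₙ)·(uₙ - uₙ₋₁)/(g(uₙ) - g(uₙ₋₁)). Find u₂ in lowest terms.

g(4) = 34, g(3) = -3. u₂ = 3 - (-3)·(3 - 4)/((-3) - 34) = 114/37.

114/37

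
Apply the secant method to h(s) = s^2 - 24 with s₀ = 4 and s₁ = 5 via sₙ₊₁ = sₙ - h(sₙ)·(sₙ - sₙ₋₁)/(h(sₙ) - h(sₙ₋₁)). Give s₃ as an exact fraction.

h(4) = -8, h(5) = 1. s₂ = 5 - 1·(5 - 4)/(1 - (-8)) = 44/9.
h(5) = 1, h(44/9) = -8/81. s₃ = (44/9) - (-8/81)·((44/9) - 5)/((-8/81) - 1) = 436/89.

436/89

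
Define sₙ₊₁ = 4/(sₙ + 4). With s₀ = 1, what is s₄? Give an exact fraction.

29/35

s₁ = 4/(1 + 4) = 4/5.
s₂ = 4/(4/5 + 4) = 5/6.
s₃ = 4/(5/6 + 4) = 24/29.
s₄ = 4/(24/29 + 4) = 29/35.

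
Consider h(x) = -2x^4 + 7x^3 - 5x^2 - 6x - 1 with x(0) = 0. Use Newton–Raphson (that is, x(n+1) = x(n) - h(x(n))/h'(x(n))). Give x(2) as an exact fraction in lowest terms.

h'(x) = -8x^3 + 21x^2 - 10x - 6.
h(0) = -1, h'(0) = -6, so x(1) = 0 - (-1)/(-6) = -1/6.
h(-1/6) = -14/81, h'(-1/6) = -401/108, so x(2) = (-1/6) - (-14/81)/(-401/108) = -171/802.

-171/802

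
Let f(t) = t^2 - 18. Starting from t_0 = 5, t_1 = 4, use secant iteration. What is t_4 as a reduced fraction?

11960/2819

f(5) = 7, f(4) = -2. t_2 = 4 - (-2)·(4 - 5)/((-2) - 7) = 38/9.
f(4) = -2, f(38/9) = -14/81. t_3 = (38/9) - (-14/81)·((38/9) - 4)/((-14/81) - (-2)) = 157/37.
f(38/9) = -14/81, f(157/37) = 7/1369. t_4 = (157/37) - (7/1369)·((157/37) - (38/9))/((7/1369) - (-14/81)) = 11960/2819.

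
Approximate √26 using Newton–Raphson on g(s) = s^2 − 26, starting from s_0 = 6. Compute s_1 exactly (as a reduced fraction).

g'(s) = 2s.
g(6) = 10, g'(6) = 12, so s_1 = 6 − 10/12 = 31/6.

31/6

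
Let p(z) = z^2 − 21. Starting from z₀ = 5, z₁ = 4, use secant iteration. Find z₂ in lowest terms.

p(5) = 4, p(4) = −5. z₂ = 4 − (−5)·(4 − 5)/((−5) − 4) = 41/9.

41/9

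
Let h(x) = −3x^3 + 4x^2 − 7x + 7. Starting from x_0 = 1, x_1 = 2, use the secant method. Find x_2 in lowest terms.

h(1) = 1, h(2) = −15. x_2 = 2 − (−15)·(2 − 1)/((−15) − 1) = 17/16.

17/16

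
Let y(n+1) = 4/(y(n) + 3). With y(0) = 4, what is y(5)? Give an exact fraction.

1636/1639

y(1) = 4/(4 + 3) = 4/7.
y(2) = 4/(4/7 + 3) = 28/25.
y(3) = 4/(28/25 + 3) = 100/103.
y(4) = 4/(100/103 + 3) = 412/409.
y(5) = 4/(412/409 + 3) = 1636/1639.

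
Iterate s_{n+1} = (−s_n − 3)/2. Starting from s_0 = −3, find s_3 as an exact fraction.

s_1 = (−(−3) − 3)/2 = 0.
s_2 = (−0 − 3)/2 = −3/2.
s_3 = (−(−3/2) − 3)/2 = −3/4.

−3/4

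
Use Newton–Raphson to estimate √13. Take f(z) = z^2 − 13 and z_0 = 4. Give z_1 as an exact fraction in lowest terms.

f'(z) = 2z.
f(4) = 3, f'(4) = 8, so z_1 = 4 − 3/8 = 29/8.

29/8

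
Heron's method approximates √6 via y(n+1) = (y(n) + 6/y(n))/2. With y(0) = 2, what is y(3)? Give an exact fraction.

y(1) = (2 + 6/2)/2 = 5/2.
y(2) = (5/2 + 6/(5/2))/2 = 49/20.
y(3) = (49/20 + 6/(49/20))/2 = 4801/1960.

4801/1960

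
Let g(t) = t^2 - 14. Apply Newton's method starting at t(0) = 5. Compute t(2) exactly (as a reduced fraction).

2921/780

g'(t) = 2t.
g(5) = 11, g'(5) = 10, so t(1) = 5 - 11/10 = 39/10.
g(39/10) = 121/100, g'(39/10) = 39/5, so t(2) = (39/10) - (121/100)/(39/5) = 2921/780.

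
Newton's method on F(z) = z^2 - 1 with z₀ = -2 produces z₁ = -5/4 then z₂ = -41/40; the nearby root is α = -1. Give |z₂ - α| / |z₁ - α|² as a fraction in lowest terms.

z₁ - α = -5/4 - (-1) = -5/4 + 1 = -1/4, so |z₁ - α| = 1/4.
z₂ - α = -41/40 - (-1) = -41/40 + 1 = -1/40, so |z₂ - α| = 1/40.
|z₁ - α|² = 1/16.
Ratio = (1/40) / (1/16) = 2/5.

2/5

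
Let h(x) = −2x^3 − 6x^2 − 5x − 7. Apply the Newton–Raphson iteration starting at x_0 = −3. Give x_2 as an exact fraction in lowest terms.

h'(x) = −6x^2 − 12x − 5.
h(−3) = 8, h'(−3) = −23, so x_1 = (−3) − 8/(−23) = −61/23.
h(−61/23) = 16640/12167, h'(−61/23) = −8135/529, so x_2 = (−61/23) − (16640/12167)/(−8135/529) = −95919/37421.

−95919/37421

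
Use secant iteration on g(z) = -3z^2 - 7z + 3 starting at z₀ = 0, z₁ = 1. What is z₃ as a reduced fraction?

39/109

g(0) = 3, g(1) = -7. z₂ = 1 - (-7)·(1 - 0)/((-7) - 3) = 3/10.
g(1) = -7, g(3/10) = 63/100. z₃ = (3/10) - (63/100)·((3/10) - 1)/((63/100) - (-7)) = 39/109.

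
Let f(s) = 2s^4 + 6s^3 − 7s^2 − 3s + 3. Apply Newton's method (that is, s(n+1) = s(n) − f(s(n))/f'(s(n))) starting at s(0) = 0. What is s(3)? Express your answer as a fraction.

f'(s) = 8s^3 + 18s^2 − 14s − 3.
f(0) = 3, f'(0) = −3, so s(1) = 0 − 3/(−3) = 1.
f(1) = 1, f'(1) = 9, so s(2) = 1 − 1/9 = 8/9.
f(8/9) = 1739/6561, f'(8/9) = 3205/729, so s(3) = (8/9) − (1739/6561)/(3205/729) = 7967/9615.

7967/9615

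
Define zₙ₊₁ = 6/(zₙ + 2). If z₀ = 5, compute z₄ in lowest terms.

123/71

z₁ = 6/(5 + 2) = 6/7.
z₂ = 6/(6/7 + 2) = 21/10.
z₃ = 6/(21/10 + 2) = 60/41.
z₄ = 6/(60/41 + 2) = 123/71.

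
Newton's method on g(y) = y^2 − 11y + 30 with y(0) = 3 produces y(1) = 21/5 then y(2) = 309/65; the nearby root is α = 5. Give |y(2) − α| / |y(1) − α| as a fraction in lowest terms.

y(1) − α = 21/5 − 5 = −4/5, so |y(1) − α| = 4/5.
y(2) − α = 309/65 − 5 = −16/65, so |y(2) − α| = 16/65.
Ratio = (16/65) / (4/5) = 4/13.

4/13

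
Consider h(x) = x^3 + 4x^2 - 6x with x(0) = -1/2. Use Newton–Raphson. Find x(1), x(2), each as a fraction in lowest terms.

x(1) = -3/37, x(2) = -426/111925

h'(x) = 3x^2 + 8x - 6.
h(-1/2) = 31/8, h'(-1/2) = -37/4, so x(1) = (-1/2) - (31/8)/(-37/4) = -3/37.
h(-3/37) = 25947/50653, h'(-3/37) = -9075/1369, so x(2) = (-3/37) - (25947/50653)/(-9075/1369) = -426/111925.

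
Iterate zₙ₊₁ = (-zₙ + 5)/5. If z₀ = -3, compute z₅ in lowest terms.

z₁ = (-(-3) + 5)/5 = 8/5.
z₂ = (-(8/5) + 5)/5 = 17/25.
z₃ = (-(17/25) + 5)/5 = 108/125.
z₄ = (-(108/125) + 5)/5 = 517/625.
z₅ = (-(517/625) + 5)/5 = 2608/3125.

2608/3125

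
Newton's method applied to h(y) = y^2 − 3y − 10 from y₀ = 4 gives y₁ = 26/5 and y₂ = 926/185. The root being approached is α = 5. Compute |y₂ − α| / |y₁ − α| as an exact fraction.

y₁ − α = 26/5 − 5 = 1/5, so |y₁ − α| = 1/5.
y₂ − α = 926/185 − 5 = 1/185, so |y₂ − α| = 1/185.
Ratio = (1/185) / (1/5) = 1/37.

1/37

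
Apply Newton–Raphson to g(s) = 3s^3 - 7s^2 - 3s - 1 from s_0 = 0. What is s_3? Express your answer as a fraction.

g'(s) = 9s^2 - 14s - 3.
g(0) = -1, g'(0) = -3, so s_1 = 0 - (-1)/(-3) = -1/3.
g(-1/3) = -8/9, g'(-1/3) = 8/3, so s_2 = (-1/3) - (-8/9)/(8/3) = 0.
g(0) = -1, g'(0) = -3, so s_3 = 0 - (-1)/(-3) = -1/3.

-1/3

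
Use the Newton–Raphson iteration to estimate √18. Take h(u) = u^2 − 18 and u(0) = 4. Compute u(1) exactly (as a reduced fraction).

17/4

h'(u) = 2u.
h(4) = −2, h'(4) = 8, so u(1) = 4 − (−2)/8 = 17/4.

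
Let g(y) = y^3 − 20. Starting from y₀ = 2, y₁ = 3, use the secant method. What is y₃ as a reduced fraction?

g(2) = −12, g(3) = 7. y₂ = 3 − 7·(3 − 2)/(7 − (−12)) = 50/19.
g(3) = 7, g(50/19) = −12180/6859. y₃ = (50/19) − (−12180/6859)·((50/19) − 3)/((−12180/6859) − 7) = 23270/8599.

23270/8599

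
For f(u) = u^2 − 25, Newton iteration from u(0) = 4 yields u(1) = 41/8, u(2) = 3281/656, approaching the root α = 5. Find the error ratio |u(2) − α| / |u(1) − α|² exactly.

u(1) − α = 41/8 − 5 = 1/8, so |u(1) − α| = 1/8.
u(2) − α = 3281/656 − 5 = 1/656, so |u(2) − α| = 1/656.
|u(1) − α|² = 1/64.
Ratio = (1/656) / (1/64) = 4/41.

4/41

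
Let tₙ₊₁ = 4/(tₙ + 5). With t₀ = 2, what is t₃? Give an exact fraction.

t₁ = 4/(2 + 5) = 4/7.
t₂ = 4/(4/7 + 5) = 28/39.
t₃ = 4/(28/39 + 5) = 156/223.

156/223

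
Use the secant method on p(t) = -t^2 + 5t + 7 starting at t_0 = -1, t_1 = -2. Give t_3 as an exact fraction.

p(-1) = 1, p(-2) = -7. t_2 = (-2) - (-7)·((-2) - (-1))/((-7) - 1) = -9/8.
p(-2) = -7, p(-9/8) = 7/64. t_3 = (-9/8) - (7/64)·((-9/8) - (-2))/((7/64) - (-7)) = -74/65.

-74/65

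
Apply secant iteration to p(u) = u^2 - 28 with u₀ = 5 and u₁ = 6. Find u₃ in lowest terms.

164/31

p(5) = -3, p(6) = 8. u₂ = 6 - 8·(6 - 5)/(8 - (-3)) = 58/11.
p(6) = 8, p(58/11) = -24/121. u₃ = (58/11) - (-24/121)·((58/11) - 6)/((-24/121) - 8) = 164/31.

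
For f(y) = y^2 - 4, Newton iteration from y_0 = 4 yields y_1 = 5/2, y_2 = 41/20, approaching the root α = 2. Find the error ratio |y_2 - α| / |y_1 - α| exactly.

1/10

y_1 - α = 5/2 - 2 = 1/2, so |y_1 - α| = 1/2.
y_2 - α = 41/20 - 2 = 1/20, so |y_2 - α| = 1/20.
Ratio = (1/20) / (1/2) = 1/10.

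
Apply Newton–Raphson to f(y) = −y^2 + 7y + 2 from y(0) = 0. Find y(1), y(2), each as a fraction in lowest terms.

f'(y) = −2y + 7.
f(0) = 2, f'(0) = 7, so y(1) = 0 − 2/7 = −2/7.
f(−2/7) = −4/49, f'(−2/7) = 53/7, so y(2) = (−2/7) − (−4/49)/(53/7) = −102/371.

y(1) = −2/7, y(2) = −102/371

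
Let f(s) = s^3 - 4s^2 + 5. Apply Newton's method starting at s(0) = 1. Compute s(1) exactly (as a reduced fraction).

7/5

f'(s) = 3s^2 - 8s.
f(1) = 2, f'(1) = -5, so s(1) = 1 - 2/(-5) = 7/5.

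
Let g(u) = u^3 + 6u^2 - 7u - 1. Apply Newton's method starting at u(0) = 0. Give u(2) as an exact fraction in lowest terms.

-383/2968

g'(u) = 3u^2 + 12u - 7.
g(0) = -1, g'(0) = -7, so u(1) = 0 - (-1)/(-7) = -1/7.
g(-1/7) = 41/343, g'(-1/7) = -424/49, so u(2) = (-1/7) - (41/343)/(-424/49) = -383/2968.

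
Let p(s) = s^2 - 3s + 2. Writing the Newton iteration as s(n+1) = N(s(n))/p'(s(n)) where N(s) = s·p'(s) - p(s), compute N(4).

p'(s) = 2s - 3.
N(s) = s·p'(s) - p(s) = s·(2s - 3) - (s^2 - 3s + 2) = s^2 - 2.
N(4) = 14.

14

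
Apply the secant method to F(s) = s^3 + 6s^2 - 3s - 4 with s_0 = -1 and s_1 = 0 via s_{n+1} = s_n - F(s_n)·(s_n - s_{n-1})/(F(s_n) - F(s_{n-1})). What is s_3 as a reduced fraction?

F(-1) = 4, F(0) = -4. s_2 = 0 - (-4)·(0 - (-1))/((-4) - 4) = -1/2.
F(0) = -4, F(-1/2) = -9/8. s_3 = (-1/2) - (-9/8)·((-1/2) - 0)/((-9/8) - (-4)) = -16/23.

-16/23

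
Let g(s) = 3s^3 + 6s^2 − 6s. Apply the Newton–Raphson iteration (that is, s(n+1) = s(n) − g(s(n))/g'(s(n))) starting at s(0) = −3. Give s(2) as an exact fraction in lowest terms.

g'(s) = 9s^2 + 12s − 6.
g(−3) = −9, g'(−3) = 39, so s(1) = (−3) − (−9)/39 = −36/13.
g(−36/13) = −2376/2197, g'(−36/13) = 5034/169, so s(2) = (−36/13) − (−2376/2197)/(5034/169) = −29808/10907.

−29808/10907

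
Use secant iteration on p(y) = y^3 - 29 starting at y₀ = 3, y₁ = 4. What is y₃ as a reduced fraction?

p(3) = -2, p(4) = 35. y₂ = 4 - 35·(4 - 3)/(35 - (-2)) = 113/37.
p(4) = 35, p(113/37) = -26040/50653. y₃ = (113/37) - (-26040/50653)·((113/37) - 4)/((-26040/50653) - 35) = 157673/51397.

157673/51397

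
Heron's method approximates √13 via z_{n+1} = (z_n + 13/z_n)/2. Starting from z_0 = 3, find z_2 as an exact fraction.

119/33

z_1 = (3 + 13/3)/2 = 11/3.
z_2 = (11/3 + 13/(11/3))/2 = 119/33.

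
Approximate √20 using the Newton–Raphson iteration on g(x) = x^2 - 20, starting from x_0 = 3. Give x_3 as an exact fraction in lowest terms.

4858801/1086456

g'(x) = 2x.
g(3) = -11, g'(3) = 6, so x_1 = 3 - (-11)/6 = 29/6.
g(29/6) = 121/36, g'(29/6) = 29/3, so x_2 = (29/6) - (121/36)/(29/3) = 1561/348.
g(1561/348) = 14641/121104, g'(1561/348) = 1561/174, so x_3 = (1561/348) - (14641/121104)/(1561/174) = 4858801/1086456.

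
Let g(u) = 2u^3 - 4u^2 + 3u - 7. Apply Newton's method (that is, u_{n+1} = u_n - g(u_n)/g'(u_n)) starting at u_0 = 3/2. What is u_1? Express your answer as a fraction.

23/9

g'(u) = 6u^2 - 8u + 3.
g(3/2) = -19/4, g'(3/2) = 9/2, so u_1 = (3/2) - (-19/4)/(9/2) = 23/9.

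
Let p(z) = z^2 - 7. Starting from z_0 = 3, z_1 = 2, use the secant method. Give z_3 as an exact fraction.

p(3) = 2, p(2) = -3. z_2 = 2 - (-3)·(2 - 3)/((-3) - 2) = 13/5.
p(2) = -3, p(13/5) = -6/25. z_3 = (13/5) - (-6/25)·((13/5) - 2)/((-6/25) - (-3)) = 61/23.

61/23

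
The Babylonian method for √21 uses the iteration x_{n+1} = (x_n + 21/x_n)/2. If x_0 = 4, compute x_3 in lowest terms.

x_1 = (4 + 21/4)/2 = 37/8.
x_2 = (37/8 + 21/(37/8))/2 = 2713/592.
x_3 = (2713/592 + 21/(2713/592))/2 = 14720113/3212192.

14720113/3212192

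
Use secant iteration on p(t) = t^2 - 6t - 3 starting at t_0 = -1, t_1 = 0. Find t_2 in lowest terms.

-3/7

p(-1) = 4, p(0) = -3. t_2 = 0 - (-3)·(0 - (-1))/((-3) - 4) = -3/7.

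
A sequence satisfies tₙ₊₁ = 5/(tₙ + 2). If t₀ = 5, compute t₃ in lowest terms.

t₁ = 5/(5 + 2) = 5/7.
t₂ = 5/(5/7 + 2) = 35/19.
t₃ = 5/(35/19 + 2) = 95/73.

95/73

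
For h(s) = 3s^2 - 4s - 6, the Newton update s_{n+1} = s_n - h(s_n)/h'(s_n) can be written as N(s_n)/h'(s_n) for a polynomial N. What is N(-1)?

9

h'(s) = 6s - 4.
N(s) = s·h'(s) - h(s) = s·(6s - 4) - (3s^2 - 4s - 6) = 3s^2 + 6.
N(-1) = 9.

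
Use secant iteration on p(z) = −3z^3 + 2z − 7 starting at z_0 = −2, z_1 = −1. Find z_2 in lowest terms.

−25/19

p(−2) = 13, p(−1) = −6. z_2 = (−1) − (−6)·((−1) − (−2))/((−6) − 13) = −25/19.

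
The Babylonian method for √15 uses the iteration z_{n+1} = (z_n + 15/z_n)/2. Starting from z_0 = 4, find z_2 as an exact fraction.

z_1 = (4 + 15/4)/2 = 31/8.
z_2 = (31/8 + 15/(31/8))/2 = 1921/496.

1921/496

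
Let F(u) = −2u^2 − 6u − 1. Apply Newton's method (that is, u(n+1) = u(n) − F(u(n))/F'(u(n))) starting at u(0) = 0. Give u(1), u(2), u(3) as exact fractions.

F'(u) = −4u − 6.
F(0) = −1, F'(0) = −6, so u(1) = 0 − (−1)/(−6) = −1/6.
F(−1/6) = −1/18, F'(−1/6) = −16/3, so u(2) = (−1/6) − (−1/18)/(−16/3) = −17/96.
F(−17/96) = −1/4608, F'(−17/96) = −127/24, so u(3) = (−17/96) − (−1/4608)/(−127/24) = −4319/24384.

u(1) = −1/6, u(2) = −17/96, u(3) = −4319/24384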